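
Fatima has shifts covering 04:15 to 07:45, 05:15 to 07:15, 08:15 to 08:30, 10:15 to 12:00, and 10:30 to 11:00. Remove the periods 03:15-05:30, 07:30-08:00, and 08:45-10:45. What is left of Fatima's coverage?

05:30–07:30, 08:15–08:30, 10:45–12:00

A, merged: 04:15–07:45, 08:15–08:30, 10:15–12:00.
04:15–07:45 with B removed leaves 05:30–07:30.
08:15–08:30 is untouched.
10:15–12:00 with B removed leaves 10:45–12:00.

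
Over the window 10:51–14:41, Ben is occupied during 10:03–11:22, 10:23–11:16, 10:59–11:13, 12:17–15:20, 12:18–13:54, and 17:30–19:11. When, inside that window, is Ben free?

Covered (merged): 10:03-11:22, 12:17-15:20, 17:30-19:11.
Gaps within 10:51-14:41: 11:22-12:17.

11:22-12:17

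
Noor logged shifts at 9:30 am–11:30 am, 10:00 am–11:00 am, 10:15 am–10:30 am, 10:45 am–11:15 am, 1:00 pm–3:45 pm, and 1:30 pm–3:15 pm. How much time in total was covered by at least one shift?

Merged: 9:30 am–11:30 am, 1:00 pm–3:45 pm.
Lengths: 2 h + 2 h 45 min = 4 h 45 min.

4 h 45 min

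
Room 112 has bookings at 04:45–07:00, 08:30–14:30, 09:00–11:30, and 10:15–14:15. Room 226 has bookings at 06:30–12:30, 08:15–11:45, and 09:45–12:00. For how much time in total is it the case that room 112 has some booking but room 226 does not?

3 h 45 min

Merge the first list: 04:45–07:00, 08:30–14:30.
Merge the second list: 06:30–12:30.
A \ B = 04:45–06:30, 12:30–14:30.
Total: 1 h 45 min + 2 h = 3 h 45 min.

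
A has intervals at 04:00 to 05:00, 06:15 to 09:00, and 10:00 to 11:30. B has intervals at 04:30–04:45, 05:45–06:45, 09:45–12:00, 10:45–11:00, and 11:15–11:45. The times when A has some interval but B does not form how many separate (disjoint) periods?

Second set merges to 04:30-04:45, 05:45-06:45, 09:45-12:00.
A \ B = 04:00-04:30, 04:45-05:00, 06:45-09:00.
That is 3 disjoint pieces.

3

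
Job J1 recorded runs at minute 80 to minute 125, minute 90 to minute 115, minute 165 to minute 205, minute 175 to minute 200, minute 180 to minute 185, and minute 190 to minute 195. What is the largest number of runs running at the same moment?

3

At minute 180, 3 of the intervals are simultaneously active.
No point has more.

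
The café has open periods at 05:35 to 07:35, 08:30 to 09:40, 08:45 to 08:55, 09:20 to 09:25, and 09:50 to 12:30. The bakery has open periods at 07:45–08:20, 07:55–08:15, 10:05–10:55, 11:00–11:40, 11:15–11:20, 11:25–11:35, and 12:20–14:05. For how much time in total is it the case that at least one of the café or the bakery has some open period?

8 h

First set merges to 05:35–07:35, 08:30–09:40, 09:50–12:30.
Second set merges to 07:45–08:20, 10:05–10:55, 11:00–11:40, 12:20–14:05.
A ∪ B = 05:35–07:35, 07:45–08:20, 08:30–09:40, 09:50–14:05.
Total: 2 h + 35 min + 1 h 10 min + 4 h 15 min = 8 h.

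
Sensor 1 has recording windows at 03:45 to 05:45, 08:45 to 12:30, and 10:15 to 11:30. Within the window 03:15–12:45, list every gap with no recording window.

03:15–03:45, 05:45–08:45, 12:30–12:45

Covered (merged): 03:45–05:45, 08:45–12:30.
Complement within 03:15–12:45: 03:15–03:45, 05:45–08:45, 12:30–12:45.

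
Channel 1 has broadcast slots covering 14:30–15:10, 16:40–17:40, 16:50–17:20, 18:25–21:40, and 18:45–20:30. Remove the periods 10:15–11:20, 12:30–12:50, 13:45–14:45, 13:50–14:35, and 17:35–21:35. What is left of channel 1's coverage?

14:45–15:10, 16:40–17:35, 21:35–21:40

Merge the first list: 14:30–15:10, 16:40–17:40, 18:25–21:40.
Merge the second list: 10:15–11:20, 12:30–12:50, 13:45–14:45, 17:35–21:35.
14:30–15:10 with B removed leaves 14:45–15:10.
16:40–17:40 with B removed leaves 16:40–17:35.
18:25–21:40 with B removed leaves 21:35–21:40.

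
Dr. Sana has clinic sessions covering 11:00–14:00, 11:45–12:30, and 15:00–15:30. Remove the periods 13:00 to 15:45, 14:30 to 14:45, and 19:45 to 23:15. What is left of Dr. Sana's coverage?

11:00–13:00

First set merges to 11:00–14:00, 15:00–15:30.
Second set merges to 13:00–15:45, 19:45–23:15.
11:00–14:00 minus B → 11:00–13:00.
15:00–15:30: fully covered by B → removed.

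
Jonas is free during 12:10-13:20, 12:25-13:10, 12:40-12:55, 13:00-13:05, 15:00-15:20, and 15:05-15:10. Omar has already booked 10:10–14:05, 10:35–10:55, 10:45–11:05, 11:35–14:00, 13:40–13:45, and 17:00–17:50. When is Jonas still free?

15:00–15:20

First set merges to 12:10–13:20, 15:00–15:20.
Second set merges to 10:10–14:05, 17:00–17:50.
12:10–13:20: entirely removed.
15:00–15:20: nothing removed.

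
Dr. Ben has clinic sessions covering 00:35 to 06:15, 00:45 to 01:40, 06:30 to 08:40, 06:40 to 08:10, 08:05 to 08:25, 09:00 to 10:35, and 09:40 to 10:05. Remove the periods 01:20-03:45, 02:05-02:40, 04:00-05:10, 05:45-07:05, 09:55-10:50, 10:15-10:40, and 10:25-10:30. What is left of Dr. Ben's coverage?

00:35–01:20, 03:45–04:00, 05:10–05:45, 07:05–08:40, 09:00–09:55

Merge the first list: 00:35–06:15, 06:30–08:40, 09:00–10:35.
Merge the second list: 01:20–03:45, 04:00–05:10, 05:45–07:05, 09:55–10:50.
00:35–06:15 minus B → 00:35–01:20, 03:45–04:00, 05:10–05:45.
06:30–08:40 minus B → 07:05–08:40.
09:00–10:35 minus B → 09:00–09:55.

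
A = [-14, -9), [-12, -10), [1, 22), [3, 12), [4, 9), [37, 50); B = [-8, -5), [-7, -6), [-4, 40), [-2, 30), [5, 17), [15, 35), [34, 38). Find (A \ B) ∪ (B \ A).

[-14, -9) ∪ [-8, -5) ∪ [-4, 1) ∪ [22, 37) ∪ [40, 50)

First set merges to [-14, -9), [1, 22), [37, 50).
Second set merges to [-8, -5), [-4, 40).
A \ B = [-14, -9), [40, 50).
B \ A = [-8, -5), [-4, 1), [22, 37).
Union of the two gives the symmetric difference.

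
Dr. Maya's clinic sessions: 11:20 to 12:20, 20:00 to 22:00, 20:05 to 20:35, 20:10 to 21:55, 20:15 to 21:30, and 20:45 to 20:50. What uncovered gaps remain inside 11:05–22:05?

Covered (merged): 11:20–12:20, 20:00–22:00.
Gaps within 11:05–22:05: 11:05–11:20, 12:20–20:00, 22:00–22:05.

11:05–11:20, 12:20–20:00, 22:00–22:05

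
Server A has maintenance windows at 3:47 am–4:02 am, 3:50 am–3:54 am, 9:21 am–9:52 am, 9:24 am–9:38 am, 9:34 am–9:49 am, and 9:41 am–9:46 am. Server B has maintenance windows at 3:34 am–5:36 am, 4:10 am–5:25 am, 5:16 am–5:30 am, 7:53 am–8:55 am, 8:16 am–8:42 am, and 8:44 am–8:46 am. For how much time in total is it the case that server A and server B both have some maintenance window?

Merge the first list: 3:47 am–4:02 am, 9:21 am–9:52 am.
Merge the second list: 3:34 am–5:36 am, 7:53 am–8:55 am.
A ∩ B = 3:47 am–4:02 am.
Total: 15 min.

15 min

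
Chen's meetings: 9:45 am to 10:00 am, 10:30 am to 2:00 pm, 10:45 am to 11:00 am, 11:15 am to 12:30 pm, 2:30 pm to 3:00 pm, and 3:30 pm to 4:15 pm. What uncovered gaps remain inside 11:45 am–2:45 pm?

2:00 pm–2:30 pm

Covered (merged): 9:45 am–10:00 am, 10:30 am–2:00 pm, 2:30 pm–3:00 pm, 3:30 pm–4:15 pm.
Complement within 11:45 am–2:45 pm: 2:00 pm–2:30 pm.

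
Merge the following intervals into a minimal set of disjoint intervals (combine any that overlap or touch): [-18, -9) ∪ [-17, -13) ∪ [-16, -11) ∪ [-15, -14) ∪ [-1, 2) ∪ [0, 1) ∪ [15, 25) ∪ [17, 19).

[-17, -13) overlaps/touches [-18, -9) → extend to [-18, -9).
[-16, -11) overlaps/touches [-18, -9) → extend to [-18, -9).
[-15, -14) overlaps/touches [-18, -9) → extend to [-18, -9).
[-1, 2) is disjoint → start new block.
[0, 1) overlaps/touches [-1, 2) → extend to [-1, 2).
[15, 25) is disjoint → start new block.
[17, 19) overlaps/touches [15, 25) → extend to [15, 25).

[-18, -9) ∪ [-1, 2) ∪ [15, 25)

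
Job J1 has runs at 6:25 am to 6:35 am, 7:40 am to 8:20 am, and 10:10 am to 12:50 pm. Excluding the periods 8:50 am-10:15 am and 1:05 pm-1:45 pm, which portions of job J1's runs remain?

6:25 am–6:35 am: no B overlap → unchanged.
7:40 am–8:20 am: no B overlap → unchanged.
10:10 am–12:50 pm minus B → 10:15 am–12:50 pm.

6:25 am–6:35 am, 7:40 am–8:20 am, 10:15 am–12:50 pm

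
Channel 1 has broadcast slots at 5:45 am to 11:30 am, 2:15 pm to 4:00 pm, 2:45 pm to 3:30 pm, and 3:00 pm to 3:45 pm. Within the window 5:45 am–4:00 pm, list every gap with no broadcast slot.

11:30 am-2:15 pm

Covered (merged): 5:45 am-11:30 am, 2:15 pm-4:00 pm.
Complement within 5:45 am-4:00 pm: 11:30 am-2:15 pm.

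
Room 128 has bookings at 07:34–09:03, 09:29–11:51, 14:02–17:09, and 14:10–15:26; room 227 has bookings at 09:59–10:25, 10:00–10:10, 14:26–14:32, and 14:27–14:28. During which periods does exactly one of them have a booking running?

A, merged: 07:34–09:03, 09:29–11:51, 14:02–17:09.
B, merged: 09:59–10:25, 14:26–14:32.
Only in the first: 07:34–09:03, 09:29–09:59, 10:25–11:51, 14:02–14:26, 14:32–17:09.
Only in the second: none.
Together these are the periods covered by exactly one.

07:34–09:03, 09:29–09:59, 10:25–11:51, 14:02–14:26, 14:32–17:09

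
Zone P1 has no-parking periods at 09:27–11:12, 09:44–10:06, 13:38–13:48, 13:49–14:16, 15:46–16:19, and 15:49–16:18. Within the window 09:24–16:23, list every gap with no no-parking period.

After merging, the occupied span is 09:27–11:12, 13:38–13:48, 13:49–14:16, 15:46–16:19.
Uncovered inside 09:24–16:23: 09:24–09:27, 11:12–13:38, 13:48–13:49, 14:16–15:46, 16:19–16:23.

09:24–09:27, 11:12–13:38, 13:48–13:49, 14:16–15:46, 16:19–16:23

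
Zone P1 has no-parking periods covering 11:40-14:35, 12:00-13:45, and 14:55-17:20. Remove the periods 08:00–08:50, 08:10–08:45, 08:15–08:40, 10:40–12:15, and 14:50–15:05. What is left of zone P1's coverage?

12:15-14:35, 15:05-17:20

Merge the first list: 11:40-14:35, 14:55-17:20.
Merge the second list: 08:00-08:50, 10:40-12:15, 14:50-15:05.
11:40-14:35 minus B → 12:15-14:35.
14:55-17:20 minus B → 15:05-17:20.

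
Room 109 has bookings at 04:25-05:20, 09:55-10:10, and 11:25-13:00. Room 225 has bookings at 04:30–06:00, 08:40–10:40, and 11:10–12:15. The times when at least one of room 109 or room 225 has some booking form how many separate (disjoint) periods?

3

A ∪ B = 04:25–06:00, 08:40–10:40, 11:10–13:00.
That is 3 disjoint pieces.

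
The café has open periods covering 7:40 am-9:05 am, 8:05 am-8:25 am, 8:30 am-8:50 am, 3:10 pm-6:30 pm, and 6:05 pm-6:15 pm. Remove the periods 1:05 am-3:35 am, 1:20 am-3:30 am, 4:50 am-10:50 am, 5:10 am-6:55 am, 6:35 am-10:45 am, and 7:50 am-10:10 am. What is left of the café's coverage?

3:10 pm–6:30 pm

First set merges to 7:40 am–9:05 am, 3:10 pm–6:30 pm.
Second set merges to 1:05 am–3:35 am, 4:50 am–10:50 am.
7:40 am–9:05 am: fully covered by B → removed.
3:10 pm–6:30 pm: no B overlap → unchanged.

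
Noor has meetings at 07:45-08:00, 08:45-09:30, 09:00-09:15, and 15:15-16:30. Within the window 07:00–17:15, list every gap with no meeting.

07:00-07:45, 08:00-08:45, 09:30-15:15, 16:30-17:15

The merged coverage is 07:45-08:00, 08:45-09:30, 15:15-16:30.
Uncovered inside 07:00-17:15: 07:00-07:45, 08:00-08:45, 09:30-15:15, 16:30-17:15.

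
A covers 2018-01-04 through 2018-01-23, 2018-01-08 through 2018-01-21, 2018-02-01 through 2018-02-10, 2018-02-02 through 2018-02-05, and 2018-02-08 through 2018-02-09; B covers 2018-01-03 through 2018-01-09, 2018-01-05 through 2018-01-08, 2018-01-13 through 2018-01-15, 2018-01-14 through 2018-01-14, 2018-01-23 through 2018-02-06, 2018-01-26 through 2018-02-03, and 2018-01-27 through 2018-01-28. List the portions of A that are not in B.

2018-01-10 through 2018-01-12, 2018-01-16 through 2018-01-22, 2018-02-07 through 2018-02-10

A, merged: 2018-01-04 through 2018-01-23, 2018-02-01 through 2018-02-10.
B, merged: 2018-01-03 through 2018-01-09, 2018-01-13 through 2018-01-15, 2018-01-23 through 2018-02-06.
2018-01-04 through 2018-01-23 with B removed leaves 2018-01-10 through 2018-01-12, 2018-01-16 through 2018-01-22.
2018-02-01 through 2018-02-10 with B removed leaves 2018-02-07 through 2018-02-10.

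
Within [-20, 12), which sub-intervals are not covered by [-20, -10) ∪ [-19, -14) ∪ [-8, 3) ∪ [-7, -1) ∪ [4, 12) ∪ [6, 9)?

[-10, -8) ∪ [3, 4)

Covered (merged): [-20, -10), [-8, 3), [4, 12).
Gaps within [-20, 12): [-10, -8), [3, 4).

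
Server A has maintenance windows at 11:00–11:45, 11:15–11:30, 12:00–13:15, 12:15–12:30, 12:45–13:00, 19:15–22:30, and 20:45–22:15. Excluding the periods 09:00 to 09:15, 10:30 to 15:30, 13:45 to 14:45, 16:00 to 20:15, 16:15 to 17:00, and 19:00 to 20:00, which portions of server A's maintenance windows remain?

A, merged: 11:00–11:45, 12:00–13:15, 19:15–22:30.
B, merged: 09:00–09:15, 10:30–15:30, 16:00–20:15.
11:00–11:45: fully covered by B → removed.
12:00–13:15: fully covered by B → removed.
19:15–22:30 minus B → 20:15–22:30.

20:15–22:30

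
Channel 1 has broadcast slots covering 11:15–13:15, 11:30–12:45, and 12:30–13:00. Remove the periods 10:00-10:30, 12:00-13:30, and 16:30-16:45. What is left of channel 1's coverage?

Merge the first list: 11:15-13:15.
11:15-13:15 with B removed leaves 11:15-12:00.

11:15-12:00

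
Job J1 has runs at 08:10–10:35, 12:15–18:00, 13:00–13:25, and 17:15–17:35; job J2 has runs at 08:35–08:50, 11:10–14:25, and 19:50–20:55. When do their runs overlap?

08:35–08:50, 12:15–14:25

First set merges to 08:10–10:35, 12:15–18:00.
08:10–10:35 overlaps B on 08:35–08:50.
12:15–18:00 overlaps B on 12:15–14:25.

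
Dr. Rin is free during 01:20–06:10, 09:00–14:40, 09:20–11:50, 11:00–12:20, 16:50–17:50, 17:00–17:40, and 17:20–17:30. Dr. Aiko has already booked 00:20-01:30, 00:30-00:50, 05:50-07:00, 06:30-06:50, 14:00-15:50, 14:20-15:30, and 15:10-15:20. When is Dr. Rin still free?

01:30–05:50, 09:00–14:00, 16:50–17:50

Merge the first list: 01:20–06:10, 09:00–14:40, 16:50–17:50.
Merge the second list: 00:20–01:30, 05:50–07:00, 14:00–15:50.
01:20–06:10 minus B → 01:30–05:50.
09:00–14:40 minus B → 09:00–14:00.
16:50–17:50: no B overlap → unchanged.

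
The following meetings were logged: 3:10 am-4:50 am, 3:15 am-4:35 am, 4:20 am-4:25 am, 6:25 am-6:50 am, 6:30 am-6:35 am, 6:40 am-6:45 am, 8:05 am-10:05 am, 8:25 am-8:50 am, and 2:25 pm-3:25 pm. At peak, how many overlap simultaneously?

3

Sweep endpoints in order; track running count of active intervals.
Peak of 3 reached at 4:20 am.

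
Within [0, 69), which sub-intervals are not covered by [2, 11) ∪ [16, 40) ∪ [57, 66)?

[0, 2) ∪ [11, 16) ∪ [40, 57) ∪ [66, 69)

The merged coverage is [2, 11), [16, 40), [57, 66).
Uncovered inside [0, 69): [0, 2), [11, 16), [40, 57), [66, 69).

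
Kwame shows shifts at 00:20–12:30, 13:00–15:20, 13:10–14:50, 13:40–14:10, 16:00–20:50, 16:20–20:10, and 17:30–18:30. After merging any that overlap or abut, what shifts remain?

00:20–12:30, 13:00–15:20, 16:00–20:50

13:00–15:20 is disjoint → start new block.
13:10–14:50 overlaps/touches 13:00–15:20 → extend to 13:00–15:20.
13:40–14:10 overlaps/touches 13:00–15:20 → extend to 13:00–15:20.
16:00–20:50 is disjoint → start new block.
16:20–20:10 overlaps/touches 16:00–20:50 → extend to 16:00–20:50.
17:30–18:30 overlaps/touches 16:00–20:50 → extend to 16:00–20:50.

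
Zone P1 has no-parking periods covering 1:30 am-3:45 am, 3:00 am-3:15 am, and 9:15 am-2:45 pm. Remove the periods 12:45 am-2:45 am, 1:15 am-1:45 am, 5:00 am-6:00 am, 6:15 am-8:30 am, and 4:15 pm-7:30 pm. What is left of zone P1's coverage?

2:45 am–3:45 am, 9:15 am–2:45 pm

First set merges to 1:30 am–3:45 am, 9:15 am–2:45 pm.
Second set merges to 12:45 am–2:45 am, 5:00 am–6:00 am, 6:15 am–8:30 am, 4:15 pm–7:30 pm.
1:30 am–3:45 am \ B = 2:45 am–3:45 am.
9:15 am–2:45 pm: nothing removed.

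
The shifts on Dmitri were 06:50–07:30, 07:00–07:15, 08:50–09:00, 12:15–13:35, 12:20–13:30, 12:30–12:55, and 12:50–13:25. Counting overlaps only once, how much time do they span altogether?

2 h 10 min

Merged: 06:50–07:30, 08:50–09:00, 12:15–13:35.
Lengths: 40 min + 10 min + 1 h 20 min = 2 h 10 min.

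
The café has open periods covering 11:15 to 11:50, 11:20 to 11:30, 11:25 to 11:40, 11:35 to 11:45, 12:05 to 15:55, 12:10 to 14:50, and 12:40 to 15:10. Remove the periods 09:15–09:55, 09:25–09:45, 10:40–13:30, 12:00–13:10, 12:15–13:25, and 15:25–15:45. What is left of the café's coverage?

13:30-15:25, 15:45-15:55

A, merged: 11:15-11:50, 12:05-15:55.
B, merged: 09:15-09:55, 10:40-13:30, 15:25-15:45.
11:15-11:50 lies entirely inside B → drops out.
12:05-15:55 with B removed leaves 13:30-15:25, 15:45-15:55.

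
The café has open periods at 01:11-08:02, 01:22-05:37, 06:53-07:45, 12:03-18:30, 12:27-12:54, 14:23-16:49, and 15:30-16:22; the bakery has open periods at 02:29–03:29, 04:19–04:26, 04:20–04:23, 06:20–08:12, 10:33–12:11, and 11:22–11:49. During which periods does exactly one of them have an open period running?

Merge the first list: 01:11–08:02, 12:03–18:30.
Merge the second list: 02:29–03:29, 04:19–04:26, 06:20–08:12, 10:33–12:11.
A but not B: 01:11–02:29, 03:29–04:19, 04:26–06:20, 12:11–18:30.
B but not A: 08:02–08:12, 10:33–12:03.
Combining gives A △ B.

01:11–02:29, 03:29–04:19, 04:26–06:20, 08:02–08:12, 10:33–12:03, 12:11–18:30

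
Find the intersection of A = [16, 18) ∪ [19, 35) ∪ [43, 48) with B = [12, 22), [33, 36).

[16, 18) ∪ [19, 22) ∪ [33, 35)

[16, 18) ∩ B → [16, 18).
[19, 35) ∩ B → [19, 22), [33, 35).
[43, 48) meets no B interval.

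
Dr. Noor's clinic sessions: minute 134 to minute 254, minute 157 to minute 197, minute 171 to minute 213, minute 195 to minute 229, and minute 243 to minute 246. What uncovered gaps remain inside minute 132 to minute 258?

minute 132 to minute 134, minute 254 to minute 258

The merged coverage is minute 134 to minute 254.
Gaps within minute 132 to minute 258: minute 132 to minute 134, minute 254 to minute 258.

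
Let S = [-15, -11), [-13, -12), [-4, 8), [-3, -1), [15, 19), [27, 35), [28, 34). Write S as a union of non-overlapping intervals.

[-13, -12) overlaps/touches [-15, -11) → extend to [-15, -11).
[-4, 8) is disjoint → start new block.
[-3, -1) overlaps/touches [-4, 8) → extend to [-4, 8).
[15, 19) is disjoint → start new block.
[27, 35) is disjoint → start new block.
[28, 34) overlaps/touches [27, 35) → extend to [27, 35).

[-15, -11) ∪ [-4, 8) ∪ [15, 19) ∪ [27, 35)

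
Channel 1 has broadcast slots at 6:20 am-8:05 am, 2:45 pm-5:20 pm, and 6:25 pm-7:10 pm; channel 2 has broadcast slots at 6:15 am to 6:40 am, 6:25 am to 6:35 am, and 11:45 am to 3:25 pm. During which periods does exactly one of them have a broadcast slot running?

Merge the second list: 6:15 am–6:40 am, 11:45 am–3:25 pm.
A \ B = 6:40 am–8:05 am, 3:25 pm–5:20 pm, 6:25 pm–7:10 pm.
B \ A = 6:15 am–6:20 am, 11:45 am–2:45 pm.
Union of the two gives the symmetric difference.

6:15 am–6:20 am, 6:40 am–8:05 am, 11:45 am–2:45 pm, 3:25 pm–5:20 pm, 6:25 pm–7:10 pm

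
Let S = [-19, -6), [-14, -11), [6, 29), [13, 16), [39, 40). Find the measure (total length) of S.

Merged: [-19, -6), [6, 29), [39, 40).
Lengths: 13 + 23 + 1 = 37.

37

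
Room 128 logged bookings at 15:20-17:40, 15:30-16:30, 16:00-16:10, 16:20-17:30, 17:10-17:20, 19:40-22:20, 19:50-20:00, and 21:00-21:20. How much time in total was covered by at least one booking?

Merged: 15:20-17:40, 19:40-22:20.
Lengths: 2 h 20 min + 2 h 40 min = 5 h.

5 h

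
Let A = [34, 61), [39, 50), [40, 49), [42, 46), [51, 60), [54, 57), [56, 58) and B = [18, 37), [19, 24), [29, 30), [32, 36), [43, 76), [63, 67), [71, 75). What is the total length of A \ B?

6

First set merges to [34, 61).
Second set merges to [18, 37), [43, 76).
A \ B = [37, 43).
Total: 6.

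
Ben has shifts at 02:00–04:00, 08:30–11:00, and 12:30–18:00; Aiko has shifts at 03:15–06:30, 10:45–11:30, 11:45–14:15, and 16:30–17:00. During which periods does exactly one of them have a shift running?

02:00–03:15, 04:00–06:30, 08:30–10:45, 11:00–11:30, 11:45–12:30, 14:15–16:30, 17:00–18:00

A \ B = 02:00–03:15, 08:30–10:45, 14:15–16:30, 17:00–18:00.
B \ A = 04:00–06:30, 11:00–11:30, 11:45–12:30.
Union of the two gives the symmetric difference.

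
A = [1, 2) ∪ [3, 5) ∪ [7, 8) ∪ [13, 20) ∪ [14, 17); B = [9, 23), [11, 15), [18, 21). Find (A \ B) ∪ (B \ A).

[1, 2) ∪ [3, 5) ∪ [7, 8) ∪ [9, 13) ∪ [20, 23)

A, merged: [1, 2), [3, 5), [7, 8), [13, 20).
B, merged: [9, 23).
A \ B = [1, 2), [3, 5), [7, 8).
B \ A = [9, 13), [20, 23).
Union of the two gives the symmetric difference.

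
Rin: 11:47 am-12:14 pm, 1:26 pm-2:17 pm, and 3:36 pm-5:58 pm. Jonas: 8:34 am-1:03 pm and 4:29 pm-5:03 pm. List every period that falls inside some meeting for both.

11:47 am-12:14 pm, 4:29 pm-5:03 pm

11:47 am-12:14 pm overlaps B on 11:47 am-12:14 pm.
1:26 pm-2:17 pm falls entirely outside B.
3:36 pm-5:58 pm overlaps B on 4:29 pm-5:03 pm.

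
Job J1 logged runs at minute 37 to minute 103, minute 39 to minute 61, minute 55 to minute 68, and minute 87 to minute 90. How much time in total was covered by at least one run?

Merged: minute 37 to minute 103.
Length: 66 minutes.

66 minutes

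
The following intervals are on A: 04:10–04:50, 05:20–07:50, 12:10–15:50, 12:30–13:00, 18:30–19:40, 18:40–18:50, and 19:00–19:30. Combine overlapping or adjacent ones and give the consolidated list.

04:10–04:50, 05:20–07:50, 12:10–15:50, 18:30–19:40

05:20–07:50 is disjoint → start new block.
12:10–15:50 is disjoint → start new block.
12:30–13:00 overlaps/touches 12:10–15:50 → extend to 12:10–15:50.
18:30–19:40 is disjoint → start new block.
18:40–18:50 overlaps/touches 18:30–19:40 → extend to 18:30–19:40.
19:00–19:30 overlaps/touches 18:30–19:40 → extend to 18:30–19:40.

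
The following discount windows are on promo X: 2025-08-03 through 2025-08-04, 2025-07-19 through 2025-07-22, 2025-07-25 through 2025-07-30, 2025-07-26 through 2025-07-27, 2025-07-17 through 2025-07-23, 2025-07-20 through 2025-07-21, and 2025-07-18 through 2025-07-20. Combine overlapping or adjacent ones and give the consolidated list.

2025-07-17 through 2025-07-23, 2025-07-25 through 2025-07-30, 2025-08-03 through 2025-08-04

Sort by start: 2025-07-17 through 2025-07-23, 2025-07-18 through 2025-07-20, 2025-07-19 through 2025-07-22, 2025-07-20 through 2025-07-21, 2025-07-25 through 2025-07-30, 2025-07-26 through 2025-07-27, 2025-08-03 through 2025-08-04.
2025-07-18 through 2025-07-20 overlaps/touches 2025-07-17 through 2025-07-23 → extend to 2025-07-17 through 2025-07-23.
2025-07-19 through 2025-07-22 overlaps/touches 2025-07-17 through 2025-07-23 → extend to 2025-07-17 through 2025-07-23.
2025-07-20 through 2025-07-21 overlaps/touches 2025-07-17 through 2025-07-23 → extend to 2025-07-17 through 2025-07-23.
2025-07-25 through 2025-07-30 is disjoint → start new block.
2025-07-26 through 2025-07-27 overlaps/touches 2025-07-25 through 2025-07-30 → extend to 2025-07-25 through 2025-07-30.
2025-08-03 through 2025-08-04 is disjoint → start new block.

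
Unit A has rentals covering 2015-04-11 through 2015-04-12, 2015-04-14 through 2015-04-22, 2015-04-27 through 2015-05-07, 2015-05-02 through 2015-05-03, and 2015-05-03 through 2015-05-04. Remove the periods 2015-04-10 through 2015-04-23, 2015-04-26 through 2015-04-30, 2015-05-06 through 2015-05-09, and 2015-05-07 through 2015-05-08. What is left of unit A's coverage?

2015-05-01 through 2015-05-05

A, merged: 2015-04-11 through 2015-04-12, 2015-04-14 through 2015-04-22, 2015-04-27 through 2015-05-07.
B, merged: 2015-04-10 through 2015-04-23, 2015-04-26 through 2015-04-30, 2015-05-06 through 2015-05-09.
2015-04-11 through 2015-04-12 lies entirely inside B → drops out.
2015-04-14 through 2015-04-22 lies entirely inside B → drops out.
2015-04-27 through 2015-05-07 with B removed leaves 2015-05-01 through 2015-05-05.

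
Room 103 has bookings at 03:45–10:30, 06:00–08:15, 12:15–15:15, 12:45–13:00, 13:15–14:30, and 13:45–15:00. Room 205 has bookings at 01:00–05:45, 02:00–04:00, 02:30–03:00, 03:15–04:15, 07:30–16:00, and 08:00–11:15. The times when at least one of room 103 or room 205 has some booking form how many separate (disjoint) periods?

A, merged: 03:45–10:30, 12:15–15:15.
B, merged: 01:00–05:45, 07:30–16:00.
A ∪ B = 01:00–16:00.
That is 1 disjoint piece.

1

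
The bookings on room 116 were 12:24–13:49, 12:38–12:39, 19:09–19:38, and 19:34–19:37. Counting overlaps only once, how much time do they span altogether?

Merged: 12:24–13:49, 19:09–19:38.
Lengths: 1 h 25 min + 29 min = 1 h 54 min.

1 h 54 min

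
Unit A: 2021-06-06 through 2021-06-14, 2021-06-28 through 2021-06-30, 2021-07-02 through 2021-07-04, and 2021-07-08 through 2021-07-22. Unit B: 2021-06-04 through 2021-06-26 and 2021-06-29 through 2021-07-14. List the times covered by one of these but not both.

2021-06-04 through 2021-06-05, 2021-06-15 through 2021-06-26, 2021-06-28 through 2021-06-28, 2021-07-01 through 2021-07-01, 2021-07-05 through 2021-07-07, 2021-07-15 through 2021-07-22

A \ B = 2021-06-28 through 2021-06-28, 2021-07-15 through 2021-07-22.
B \ A = 2021-06-04 through 2021-06-05, 2021-06-15 through 2021-06-26, 2021-07-01 through 2021-07-01, 2021-07-05 through 2021-07-07.
Union of the two gives the symmetric difference.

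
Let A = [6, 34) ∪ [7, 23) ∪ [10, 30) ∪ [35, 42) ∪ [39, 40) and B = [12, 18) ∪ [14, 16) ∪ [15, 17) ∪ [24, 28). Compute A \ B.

[6, 12) ∪ [18, 24) ∪ [28, 34) ∪ [35, 42)

Merge the first list: [6, 34), [35, 42).
Merge the second list: [12, 18), [24, 28).
[6, 34) with B removed leaves [6, 12), [18, 24), [28, 34).
[35, 42) is untouched.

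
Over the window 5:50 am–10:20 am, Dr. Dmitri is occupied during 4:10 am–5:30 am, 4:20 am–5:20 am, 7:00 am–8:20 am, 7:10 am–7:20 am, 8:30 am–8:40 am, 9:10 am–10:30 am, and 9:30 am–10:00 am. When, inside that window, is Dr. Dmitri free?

5:50 am-7:00 am, 8:20 am-8:30 am, 8:40 am-9:10 am

The merged coverage is 4:10 am-5:30 am, 7:00 am-8:20 am, 8:30 am-8:40 am, 9:10 am-10:30 am.
Uncovered inside 5:50 am-10:20 am: 5:50 am-7:00 am, 8:20 am-8:30 am, 8:40 am-9:10 am.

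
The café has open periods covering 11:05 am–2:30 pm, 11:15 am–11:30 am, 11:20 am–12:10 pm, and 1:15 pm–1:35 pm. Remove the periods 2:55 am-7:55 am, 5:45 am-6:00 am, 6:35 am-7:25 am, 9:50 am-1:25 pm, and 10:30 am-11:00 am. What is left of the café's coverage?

1:25 pm–2:30 pm

First set merges to 11:05 am–2:30 pm.
Second set merges to 2:55 am–7:55 am, 9:50 am–1:25 pm.
11:05 am–2:30 pm minus B → 1:25 pm–2:30 pm.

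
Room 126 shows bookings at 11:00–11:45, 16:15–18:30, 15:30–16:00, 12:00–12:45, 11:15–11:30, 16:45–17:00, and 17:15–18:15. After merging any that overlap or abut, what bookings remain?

Sort by start: 11:00–11:45, 11:15–11:30, 12:00–12:45, 15:30–16:00, 16:15–18:30, 16:45–17:00, 17:15–18:15.
11:15–11:30 overlaps/touches 11:00–11:45 → extend to 11:00–11:45.
12:00–12:45 is disjoint → start new block.
15:30–16:00 is disjoint → start new block.
16:15–18:30 is disjoint → start new block.
16:45–17:00 overlaps/touches 16:15–18:30 → extend to 16:15–18:30.
17:15–18:15 overlaps/touches 16:15–18:30 → extend to 16:15–18:30.

11:00–11:45, 12:00–12:45, 15:30–16:00, 16:15–18:30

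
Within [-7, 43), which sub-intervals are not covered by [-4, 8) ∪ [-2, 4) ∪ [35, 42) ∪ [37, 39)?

The merged coverage is [-4, 8), [35, 42).
Uncovered inside [-7, 43): [-7, -4), [8, 35), [42, 43).

[-7, -4) ∪ [8, 35) ∪ [42, 43)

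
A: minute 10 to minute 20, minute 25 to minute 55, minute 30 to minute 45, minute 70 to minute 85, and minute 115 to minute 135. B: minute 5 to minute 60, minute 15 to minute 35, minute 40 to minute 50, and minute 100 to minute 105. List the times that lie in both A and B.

Merge the first list: minute 10 to minute 20, minute 25 to minute 55, minute 70 to minute 85, minute 115 to minute 135.
Merge the second list: minute 5 to minute 60, minute 100 to minute 105.
minute 10 to minute 20 ∩ B → minute 10 to minute 20.
minute 25 to minute 55 ∩ B → minute 25 to minute 55.
minute 70 to minute 85 meets no B interval.
minute 115 to minute 135 meets no B interval.

minute 10 to minute 20, minute 25 to minute 55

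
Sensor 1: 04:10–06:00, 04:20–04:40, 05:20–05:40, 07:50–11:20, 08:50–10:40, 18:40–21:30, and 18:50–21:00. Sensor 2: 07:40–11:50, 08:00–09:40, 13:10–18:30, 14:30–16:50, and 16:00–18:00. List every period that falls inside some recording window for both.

First set merges to 04:10-06:00, 07:50-11:20, 18:40-21:30.
Second set merges to 07:40-11:50, 13:10-18:30.
04:10-06:00 falls entirely outside B.
07:50-11:20 overlaps B on 07:50-11:20.
18:40-21:30 falls entirely outside B.

07:50-11:20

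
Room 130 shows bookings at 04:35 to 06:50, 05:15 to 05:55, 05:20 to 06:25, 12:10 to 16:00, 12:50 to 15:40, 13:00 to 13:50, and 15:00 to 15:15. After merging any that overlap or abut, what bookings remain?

04:35-06:50, 12:10-16:00

05:15-05:55 overlaps/touches 04:35-06:50 → extend to 04:35-06:50.
05:20-06:25 overlaps/touches 04:35-06:50 → extend to 04:35-06:50.
12:10-16:00 is disjoint → start new block.
12:50-15:40 overlaps/touches 12:10-16:00 → extend to 12:10-16:00.
13:00-13:50 overlaps/touches 12:10-16:00 → extend to 12:10-16:00.
15:00-15:15 overlaps/touches 12:10-16:00 → extend to 12:10-16:00.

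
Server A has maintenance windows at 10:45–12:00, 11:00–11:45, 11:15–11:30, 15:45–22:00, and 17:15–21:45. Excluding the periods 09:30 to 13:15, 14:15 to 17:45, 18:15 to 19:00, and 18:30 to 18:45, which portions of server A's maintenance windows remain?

17:45-18:15, 19:00-22:00

First set merges to 10:45-12:00, 15:45-22:00.
Second set merges to 09:30-13:15, 14:15-17:45, 18:15-19:00.
10:45-12:00: entirely removed.
15:45-22:00 \ B = 17:45-18:15, 19:00-22:00.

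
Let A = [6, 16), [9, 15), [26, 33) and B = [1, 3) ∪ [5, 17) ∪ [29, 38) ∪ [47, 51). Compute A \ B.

[26, 29)

A, merged: [6, 16), [26, 33).
[6, 16) lies entirely inside B → drops out.
[26, 33) with B removed leaves [26, 29).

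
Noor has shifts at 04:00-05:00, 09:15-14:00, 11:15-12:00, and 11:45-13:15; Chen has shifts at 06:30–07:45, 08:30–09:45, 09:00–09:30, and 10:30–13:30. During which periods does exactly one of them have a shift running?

A, merged: 04:00–05:00, 09:15–14:00.
B, merged: 06:30–07:45, 08:30–09:45, 10:30–13:30.
Only in the first: 04:00–05:00, 09:45–10:30, 13:30–14:00.
Only in the second: 06:30–07:45, 08:30–09:15.
Together these are the periods covered by exactly one.

04:00–05:00, 06:30–07:45, 08:30–09:15, 09:45–10:30, 13:30–14:00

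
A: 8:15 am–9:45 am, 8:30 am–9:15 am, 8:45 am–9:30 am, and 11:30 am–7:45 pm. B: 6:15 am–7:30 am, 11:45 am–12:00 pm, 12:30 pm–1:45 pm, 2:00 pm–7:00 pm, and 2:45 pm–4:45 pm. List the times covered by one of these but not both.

6:15 am–7:30 am, 8:15 am–9:45 am, 11:30 am–11:45 am, 12:00 pm–12:30 pm, 1:45 pm–2:00 pm, 7:00 pm–7:45 pm

Merge the first list: 8:15 am–9:45 am, 11:30 am–7:45 pm.
Merge the second list: 6:15 am–7:30 am, 11:45 am–12:00 pm, 12:30 pm–1:45 pm, 2:00 pm–7:00 pm.
Only in the first: 8:15 am–9:45 am, 11:30 am–11:45 am, 12:00 pm–12:30 pm, 1:45 pm–2:00 pm, 7:00 pm–7:45 pm.
Only in the second: 6:15 am–7:30 am.
Together these are the periods covered by exactly one.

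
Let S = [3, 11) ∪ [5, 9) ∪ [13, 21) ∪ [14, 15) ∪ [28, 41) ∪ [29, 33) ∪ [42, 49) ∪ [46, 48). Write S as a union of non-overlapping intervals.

[5, 9) overlaps/touches [3, 11) → extend to [3, 11).
[13, 21) is disjoint → start new block.
[14, 15) overlaps/touches [13, 21) → extend to [13, 21).
[28, 41) is disjoint → start new block.
[29, 33) overlaps/touches [28, 41) → extend to [28, 41).
[42, 49) is disjoint → start new block.
[46, 48) overlaps/touches [42, 49) → extend to [42, 49).

[3, 11) ∪ [13, 21) ∪ [28, 41) ∪ [42, 49)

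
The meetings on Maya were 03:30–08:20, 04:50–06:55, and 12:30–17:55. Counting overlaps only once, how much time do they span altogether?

10 h 15 min

Merged: 03:30–08:20, 12:30–17:55.
Lengths: 4 h 50 min + 5 h 25 min = 10 h 15 min.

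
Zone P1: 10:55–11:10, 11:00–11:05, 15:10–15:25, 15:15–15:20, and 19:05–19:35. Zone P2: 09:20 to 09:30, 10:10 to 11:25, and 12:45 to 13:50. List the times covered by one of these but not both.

09:20-09:30, 10:10-10:55, 11:10-11:25, 12:45-13:50, 15:10-15:25, 19:05-19:35

First set merges to 10:55-11:10, 15:10-15:25, 19:05-19:35.
A but not B: 15:10-15:25, 19:05-19:35.
B but not A: 09:20-09:30, 10:10-10:55, 11:10-11:25, 12:45-13:50.
Combining gives A △ B.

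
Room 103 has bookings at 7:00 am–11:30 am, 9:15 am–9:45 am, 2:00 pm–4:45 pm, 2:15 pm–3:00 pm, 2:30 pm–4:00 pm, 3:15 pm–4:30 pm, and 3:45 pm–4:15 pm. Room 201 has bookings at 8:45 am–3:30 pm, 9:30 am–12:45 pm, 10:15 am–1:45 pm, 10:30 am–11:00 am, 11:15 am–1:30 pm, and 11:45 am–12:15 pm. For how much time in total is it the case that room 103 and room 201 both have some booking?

4 h 15 min

First set merges to 7:00 am–11:30 am, 2:00 pm–4:45 pm.
Second set merges to 8:45 am–3:30 pm.
A ∩ B = 8:45 am–11:30 am, 2:00 pm–3:30 pm.
Total: 2 h 45 min + 1 h 30 min = 4 h 15 min.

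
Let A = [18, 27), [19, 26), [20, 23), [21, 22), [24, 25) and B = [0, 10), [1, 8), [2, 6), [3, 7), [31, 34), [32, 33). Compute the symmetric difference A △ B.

[0, 10) ∪ [18, 27) ∪ [31, 34)

A, merged: [18, 27).
B, merged: [0, 10), [31, 34).
A but not B: [18, 27).
B but not A: [0, 10), [31, 34).
Combining gives A △ B.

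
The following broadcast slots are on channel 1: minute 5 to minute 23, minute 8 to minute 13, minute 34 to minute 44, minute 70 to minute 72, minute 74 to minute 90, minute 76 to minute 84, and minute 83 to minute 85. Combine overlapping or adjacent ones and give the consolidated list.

minute 5 to minute 23, minute 34 to minute 44, minute 70 to minute 72, minute 74 to minute 90

minute 8 to minute 13 overlaps/touches minute 5 to minute 23 → extend to minute 5 to minute 23.
minute 34 to minute 44 is disjoint → start new block.
minute 70 to minute 72 is disjoint → start new block.
minute 74 to minute 90 is disjoint → start new block.
minute 76 to minute 84 overlaps/touches minute 74 to minute 90 → extend to minute 74 to minute 90.
minute 83 to minute 85 overlaps/touches minute 74 to minute 90 → extend to minute 74 to minute 90.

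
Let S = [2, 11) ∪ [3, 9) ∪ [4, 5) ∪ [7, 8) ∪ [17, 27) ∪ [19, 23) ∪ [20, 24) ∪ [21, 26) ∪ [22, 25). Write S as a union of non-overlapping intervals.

[2, 11) ∪ [17, 27)

[3, 9) overlaps/touches [2, 11) → extend to [2, 11).
[4, 5) overlaps/touches [2, 11) → extend to [2, 11).
[7, 8) overlaps/touches [2, 11) → extend to [2, 11).
[17, 27) is disjoint → start new block.
[19, 23) overlaps/touches [17, 27) → extend to [17, 27).
[20, 24) overlaps/touches [17, 27) → extend to [17, 27).
[21, 26) overlaps/touches [17, 27) → extend to [17, 27).
[22, 25) overlaps/touches [17, 27) → extend to [17, 27).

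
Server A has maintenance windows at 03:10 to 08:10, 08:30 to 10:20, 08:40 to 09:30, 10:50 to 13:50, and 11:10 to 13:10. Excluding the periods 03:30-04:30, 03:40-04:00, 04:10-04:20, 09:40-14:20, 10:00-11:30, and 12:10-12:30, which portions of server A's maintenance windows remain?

First set merges to 03:10-08:10, 08:30-10:20, 10:50-13:50.
Second set merges to 03:30-04:30, 09:40-14:20.
03:10-08:10 \ B = 03:10-03:30, 04:30-08:10.
08:30-10:20 \ B = 08:30-09:40.
10:50-13:50: entirely removed.

03:10-03:30, 04:30-08:10, 08:30-09:40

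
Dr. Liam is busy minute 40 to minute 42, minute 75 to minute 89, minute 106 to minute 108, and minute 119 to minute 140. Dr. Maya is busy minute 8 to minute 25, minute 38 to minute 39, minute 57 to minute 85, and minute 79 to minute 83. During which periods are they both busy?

Second set merges to minute 8 to minute 25, minute 38 to minute 39, minute 57 to minute 85.
minute 40 to minute 42 falls entirely outside B.
minute 75 to minute 89 overlaps B on minute 75 to minute 85.
minute 106 to minute 108 falls entirely outside B.
minute 119 to minute 140 falls entirely outside B.

minute 75 to minute 85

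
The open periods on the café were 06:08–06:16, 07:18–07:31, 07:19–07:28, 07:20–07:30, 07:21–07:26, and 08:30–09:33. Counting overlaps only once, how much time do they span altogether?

Merged: 06:08–06:16, 07:18–07:31, 08:30–09:33.
Lengths: 8 min + 13 min + 1 h 3 min = 1 h 24 min.

1 h 24 min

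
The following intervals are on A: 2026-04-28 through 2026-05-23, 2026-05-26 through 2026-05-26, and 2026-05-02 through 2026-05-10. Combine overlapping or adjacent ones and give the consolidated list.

2026-04-28 through 2026-05-23, 2026-05-26 through 2026-05-26

Sort by start: 2026-04-28 through 2026-05-23, 2026-05-02 through 2026-05-10, 2026-05-26 through 2026-05-26.
2026-05-02 through 2026-05-10 overlaps/touches 2026-04-28 through 2026-05-23 → extend to 2026-04-28 through 2026-05-23.
2026-05-26 through 2026-05-26 is disjoint → start new block.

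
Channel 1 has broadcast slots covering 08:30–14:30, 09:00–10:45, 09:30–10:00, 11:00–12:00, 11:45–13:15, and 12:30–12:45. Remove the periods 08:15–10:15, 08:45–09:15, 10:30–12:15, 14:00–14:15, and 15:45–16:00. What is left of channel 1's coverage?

A, merged: 08:30–14:30.
B, merged: 08:15–10:15, 10:30–12:15, 14:00–14:15, 15:45–16:00.
08:30–14:30 minus B → 10:15–10:30, 12:15–14:00, 14:15–14:30.

10:15–10:30, 12:15–14:00, 14:15–14:30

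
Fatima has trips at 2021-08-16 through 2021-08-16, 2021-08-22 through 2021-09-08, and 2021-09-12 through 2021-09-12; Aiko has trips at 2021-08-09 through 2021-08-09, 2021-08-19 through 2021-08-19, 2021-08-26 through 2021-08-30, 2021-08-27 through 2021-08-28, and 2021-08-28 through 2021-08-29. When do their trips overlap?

2021-08-26 through 2021-08-30

Merge the second list: 2021-08-09 through 2021-08-09, 2021-08-19 through 2021-08-19, 2021-08-26 through 2021-08-30.
2021-08-16 through 2021-08-16 falls entirely outside B.
2021-08-22 through 2021-09-08 overlaps B on 2021-08-26 through 2021-08-30.
2021-09-12 through 2021-09-12 falls entirely outside B.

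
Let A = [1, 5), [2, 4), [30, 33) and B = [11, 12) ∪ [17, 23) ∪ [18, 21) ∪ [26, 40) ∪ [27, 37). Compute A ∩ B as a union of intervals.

First set merges to [1, 5), [30, 33).
Second set merges to [11, 12), [17, 23), [26, 40).
[1, 5): no overlap with the second set.
[30, 33) meets the second set on [30, 33).

[30, 33)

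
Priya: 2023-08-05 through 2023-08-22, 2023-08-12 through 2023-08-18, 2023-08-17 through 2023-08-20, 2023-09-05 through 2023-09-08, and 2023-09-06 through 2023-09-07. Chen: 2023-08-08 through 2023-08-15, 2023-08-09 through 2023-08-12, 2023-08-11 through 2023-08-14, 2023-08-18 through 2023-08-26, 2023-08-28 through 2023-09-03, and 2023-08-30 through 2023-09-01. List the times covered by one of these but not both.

2023-08-05 through 2023-08-07, 2023-08-16 through 2023-08-17, 2023-08-23 through 2023-08-26, 2023-08-28 through 2023-09-03, 2023-09-05 through 2023-09-08

First set merges to 2023-08-05 through 2023-08-22, 2023-09-05 through 2023-09-08.
Second set merges to 2023-08-08 through 2023-08-15, 2023-08-18 through 2023-08-26, 2023-08-28 through 2023-09-03.
A but not B: 2023-08-05 through 2023-08-07, 2023-08-16 through 2023-08-17, 2023-09-05 through 2023-09-08.
B but not A: 2023-08-23 through 2023-08-26, 2023-08-28 through 2023-09-03.
Combining gives A △ B.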